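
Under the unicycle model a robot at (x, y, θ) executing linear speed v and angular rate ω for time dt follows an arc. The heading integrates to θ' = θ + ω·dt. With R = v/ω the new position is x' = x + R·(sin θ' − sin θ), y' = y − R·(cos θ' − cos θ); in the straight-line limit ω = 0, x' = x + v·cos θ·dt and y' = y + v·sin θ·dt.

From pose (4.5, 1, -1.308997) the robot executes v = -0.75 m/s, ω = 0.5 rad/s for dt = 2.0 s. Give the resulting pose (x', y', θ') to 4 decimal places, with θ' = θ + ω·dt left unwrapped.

θ' = -1.3090 + 0.5·2.0 = -0.3090
R = v/ω = -0.75/0.5 = -1.5000
x' = 4.5 + -1.5000·(sin -0.3090 − sin -1.3090) = 3.5073
y' = 1 − -1.5000·(cos -0.3090 − cos -1.3090) = 2.0407

(3.5073, 2.0407, -0.3090)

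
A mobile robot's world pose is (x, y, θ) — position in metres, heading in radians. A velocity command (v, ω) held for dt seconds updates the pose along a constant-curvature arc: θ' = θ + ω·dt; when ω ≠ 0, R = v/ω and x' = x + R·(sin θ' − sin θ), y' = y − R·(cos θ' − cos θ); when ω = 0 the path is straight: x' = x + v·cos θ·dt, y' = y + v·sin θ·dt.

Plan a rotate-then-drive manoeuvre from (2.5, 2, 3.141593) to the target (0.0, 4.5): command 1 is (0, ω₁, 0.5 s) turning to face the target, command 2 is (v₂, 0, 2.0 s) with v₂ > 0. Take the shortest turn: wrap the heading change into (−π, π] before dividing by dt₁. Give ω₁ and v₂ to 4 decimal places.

ω₁ = -1.5708, v₂ = 1.7678

heading to target = atan2(4.5−2, 0−2.5) = 2.3562
Δθ = wrap(2.3562 − 3.1416) = -0.7854; ω₁ = Δθ/dt₁ = -1.5708
distance = √((0−2.5)² + (4.5−2)²) = 3.5355; v₂ = distance/dt₂ = 1.7678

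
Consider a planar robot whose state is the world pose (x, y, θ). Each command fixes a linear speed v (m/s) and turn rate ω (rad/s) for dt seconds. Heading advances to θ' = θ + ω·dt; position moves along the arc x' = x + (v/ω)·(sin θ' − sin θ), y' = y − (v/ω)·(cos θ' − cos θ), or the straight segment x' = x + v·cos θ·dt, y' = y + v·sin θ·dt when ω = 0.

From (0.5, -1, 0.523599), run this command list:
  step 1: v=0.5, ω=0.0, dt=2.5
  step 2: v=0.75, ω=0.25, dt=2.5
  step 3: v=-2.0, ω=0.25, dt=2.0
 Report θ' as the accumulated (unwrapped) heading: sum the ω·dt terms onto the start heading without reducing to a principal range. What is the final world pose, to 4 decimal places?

step 1: θ'=0.5236 (straight) → pose (1.5825, -0.3750, 0.5236)
step 2: θ'=1.1486 (R=3.0000) → pose (2.8191, 0.9938, 1.1486)
step 3: θ'=1.6486 (R=-8.0000) → pose (2.1408, -2.9061, 1.6486)

(2.1408, -2.9061, 1.6486)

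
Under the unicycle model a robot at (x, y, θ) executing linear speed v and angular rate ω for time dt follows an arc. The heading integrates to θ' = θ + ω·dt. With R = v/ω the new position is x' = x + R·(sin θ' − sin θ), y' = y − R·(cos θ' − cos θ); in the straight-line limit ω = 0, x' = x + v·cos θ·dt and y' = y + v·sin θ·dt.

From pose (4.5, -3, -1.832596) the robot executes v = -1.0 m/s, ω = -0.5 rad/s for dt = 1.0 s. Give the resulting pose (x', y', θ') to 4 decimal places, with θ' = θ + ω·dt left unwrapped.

θ' = -1.8326 + -0.5·1.0 = -2.3326
R = v/ω = -1.0/-0.5 = 2.0000
x' = 4.5 + 2.0000·(sin -2.3326 − sin -1.8326) = 4.9847
y' = -3 − 2.0000·(cos -2.3326 − cos -1.8326) = -2.1372

(4.9847, -2.1372, -2.3326)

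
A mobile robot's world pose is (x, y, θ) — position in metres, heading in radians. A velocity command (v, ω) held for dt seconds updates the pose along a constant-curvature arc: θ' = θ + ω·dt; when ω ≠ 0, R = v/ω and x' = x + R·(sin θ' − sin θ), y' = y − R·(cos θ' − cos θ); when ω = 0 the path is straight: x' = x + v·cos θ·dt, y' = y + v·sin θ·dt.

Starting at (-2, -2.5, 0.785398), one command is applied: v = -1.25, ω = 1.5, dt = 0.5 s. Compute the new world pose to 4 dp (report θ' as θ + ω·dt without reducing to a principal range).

θ' = 0.7854 + 1.5·0.5 = 1.5354
R = v/ω = -1.25/1.5 = -0.8333
x' = -2 + -0.8333·(sin 1.5354 − sin 0.7854) = -2.2436
y' = -2.5 − -0.8333·(cos 1.5354 − cos 0.7854) = -3.0598

(-2.2436, -3.0598, 1.5354)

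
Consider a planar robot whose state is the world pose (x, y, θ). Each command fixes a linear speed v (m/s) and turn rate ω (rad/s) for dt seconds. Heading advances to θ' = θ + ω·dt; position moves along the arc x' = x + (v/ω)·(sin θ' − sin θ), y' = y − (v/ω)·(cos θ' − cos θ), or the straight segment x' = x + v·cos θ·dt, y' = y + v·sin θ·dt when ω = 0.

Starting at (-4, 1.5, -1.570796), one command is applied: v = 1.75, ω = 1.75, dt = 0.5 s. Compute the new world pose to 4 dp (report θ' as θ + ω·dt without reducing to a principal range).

(-3.6410, 0.7325, -0.6958)

θ' = -1.5708 + 1.75·0.5 = -0.6958
R = v/ω = 1.75/1.75 = 1.0000
x' = -4 + 1.0000·(sin -0.6958 − sin -1.5708) = -3.6410
y' = 1.5 − 1.0000·(cos -0.6958 − cos -1.5708) = 0.7325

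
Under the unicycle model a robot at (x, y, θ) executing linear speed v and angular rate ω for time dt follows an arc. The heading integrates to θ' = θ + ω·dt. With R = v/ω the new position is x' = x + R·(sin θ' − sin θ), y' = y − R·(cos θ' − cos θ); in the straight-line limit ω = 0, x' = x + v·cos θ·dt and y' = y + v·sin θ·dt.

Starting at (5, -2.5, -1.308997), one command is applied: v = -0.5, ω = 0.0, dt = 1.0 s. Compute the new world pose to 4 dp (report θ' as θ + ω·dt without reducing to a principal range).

(4.8706, -2.0170, -1.3090)

θ' = -1.3090 + 0.0·1.0 = -1.3090
ω = 0 → straight: x' = 5 + -0.5·cos(-1.3090)·1.0 = 4.8706
y' = -2.5 + -0.5·sin(-1.3090)·1.0 = -2.0170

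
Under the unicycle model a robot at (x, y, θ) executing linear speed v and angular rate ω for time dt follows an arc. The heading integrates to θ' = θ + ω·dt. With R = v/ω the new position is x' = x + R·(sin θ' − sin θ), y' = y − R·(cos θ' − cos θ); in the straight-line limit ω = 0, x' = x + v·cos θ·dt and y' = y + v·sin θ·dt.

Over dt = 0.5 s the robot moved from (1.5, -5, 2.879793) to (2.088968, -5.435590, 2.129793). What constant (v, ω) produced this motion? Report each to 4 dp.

Δθ = 2.129793 − 2.879793 = -0.750000
ω = Δθ/dt = -0.750000/0.5 = -1.5000
R = Δx/(sin θ' − sin θ) = 1.0000
v = R·ω = 1.0000·-1.5000 = -1.5000

v = -1.5000, ω = -1.5000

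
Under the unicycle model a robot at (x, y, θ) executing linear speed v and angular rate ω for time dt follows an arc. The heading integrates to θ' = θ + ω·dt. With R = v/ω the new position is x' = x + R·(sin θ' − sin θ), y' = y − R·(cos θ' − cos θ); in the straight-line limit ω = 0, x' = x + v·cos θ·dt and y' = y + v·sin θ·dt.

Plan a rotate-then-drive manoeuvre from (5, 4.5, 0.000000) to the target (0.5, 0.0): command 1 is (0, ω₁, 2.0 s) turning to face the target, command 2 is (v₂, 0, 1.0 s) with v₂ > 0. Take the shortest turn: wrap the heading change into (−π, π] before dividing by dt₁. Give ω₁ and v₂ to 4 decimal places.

ω₁ = -1.1781, v₂ = 6.3640

heading to target = atan2(0−4.5, 0.5−5) = -2.3562
Δθ = wrap(-2.3562 − 0.0000) = -2.3562; ω₁ = Δθ/dt₁ = -1.1781
distance = √((0.5−5)² + (0−4.5)²) = 6.3640; v₂ = distance/dt₂ = 6.3640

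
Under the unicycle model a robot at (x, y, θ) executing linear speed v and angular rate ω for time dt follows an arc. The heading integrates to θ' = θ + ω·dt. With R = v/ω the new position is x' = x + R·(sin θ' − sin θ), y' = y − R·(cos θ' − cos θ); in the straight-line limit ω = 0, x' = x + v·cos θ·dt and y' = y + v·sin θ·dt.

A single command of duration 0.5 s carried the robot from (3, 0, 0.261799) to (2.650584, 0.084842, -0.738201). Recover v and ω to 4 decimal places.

Δθ = -0.738201 − 0.261799 = -1.000000
ω = Δθ/dt = -1.000000/0.5 = -2.0000
R = Δx/(sin θ' − sin θ) = 0.3750
v = R·ω = 0.3750·-2.0000 = -0.7500

v = -0.7500, ω = -2.0000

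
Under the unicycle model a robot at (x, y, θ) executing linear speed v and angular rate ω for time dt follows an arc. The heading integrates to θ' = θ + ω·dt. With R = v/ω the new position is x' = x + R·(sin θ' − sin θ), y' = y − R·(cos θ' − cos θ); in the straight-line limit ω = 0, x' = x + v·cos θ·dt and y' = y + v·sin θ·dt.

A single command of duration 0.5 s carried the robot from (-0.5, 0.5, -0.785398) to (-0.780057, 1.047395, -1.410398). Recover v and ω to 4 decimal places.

v = -1.2500, ω = -1.2500

Δθ = -1.410398 − -0.785398 = -0.625000
ω = Δθ/dt = -0.625000/0.5 = -1.2500
R = −Δy/(cos θ' − cos θ) = 1.0000
v = R·ω = 1.0000·-1.2500 = -1.2500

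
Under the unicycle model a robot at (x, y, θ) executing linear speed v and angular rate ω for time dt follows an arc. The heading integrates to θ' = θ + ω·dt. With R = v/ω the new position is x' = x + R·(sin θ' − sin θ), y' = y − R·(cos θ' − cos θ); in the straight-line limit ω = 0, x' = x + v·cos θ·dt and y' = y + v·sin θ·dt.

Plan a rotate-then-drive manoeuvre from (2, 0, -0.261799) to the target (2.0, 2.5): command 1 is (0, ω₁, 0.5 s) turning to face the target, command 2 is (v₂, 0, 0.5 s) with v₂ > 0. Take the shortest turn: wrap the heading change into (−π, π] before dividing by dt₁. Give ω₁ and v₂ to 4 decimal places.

ω₁ = 3.6652, v₂ = 5.0000

heading to target = atan2(2.5−0, 2−2) = 1.5708
Δθ = wrap(1.5708 − -0.2618) = 1.8326; ω₁ = Δθ/dt₁ = 3.6652
distance = √((2−2)² + (2.5−0)²) = 2.5000; v₂ = distance/dt₂ = 5.0000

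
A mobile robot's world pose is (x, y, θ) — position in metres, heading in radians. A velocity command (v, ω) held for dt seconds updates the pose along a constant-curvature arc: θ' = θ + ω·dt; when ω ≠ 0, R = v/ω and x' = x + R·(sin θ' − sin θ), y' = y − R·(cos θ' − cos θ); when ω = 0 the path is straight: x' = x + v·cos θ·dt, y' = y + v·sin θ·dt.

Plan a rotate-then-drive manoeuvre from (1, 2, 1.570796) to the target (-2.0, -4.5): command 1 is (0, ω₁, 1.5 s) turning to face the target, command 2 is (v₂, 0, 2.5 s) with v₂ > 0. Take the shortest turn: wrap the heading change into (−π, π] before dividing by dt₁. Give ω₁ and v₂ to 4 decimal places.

heading to target = atan2(-4.5−2, -2−1) = -2.0032
Δθ = wrap(-2.0032 − 1.5708) = 2.7092; ω₁ = Δθ/dt₁ = 1.8061
distance = √((-2−1)² + (-4.5−2)²) = 7.1589; v₂ = distance/dt₂ = 2.8636

ω₁ = 1.8061, v₂ = 2.8636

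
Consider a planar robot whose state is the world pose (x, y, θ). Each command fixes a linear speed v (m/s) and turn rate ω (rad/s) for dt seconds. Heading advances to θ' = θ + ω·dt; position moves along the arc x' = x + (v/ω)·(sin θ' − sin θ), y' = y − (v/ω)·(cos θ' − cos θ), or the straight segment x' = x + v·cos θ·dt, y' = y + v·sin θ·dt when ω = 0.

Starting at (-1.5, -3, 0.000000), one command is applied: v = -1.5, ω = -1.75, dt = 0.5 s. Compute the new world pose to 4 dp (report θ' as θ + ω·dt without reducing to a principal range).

(-2.1579, -2.6923, -0.8750)

θ' = 0.0000 + -1.75·0.5 = -0.8750
R = v/ω = -1.5/-1.75 = 0.8571
x' = -1.5 + 0.8571·(sin -0.8750 − sin 0.0000) = -2.1579
y' = -3 − 0.8571·(cos -0.8750 − cos 0.0000) = -2.6923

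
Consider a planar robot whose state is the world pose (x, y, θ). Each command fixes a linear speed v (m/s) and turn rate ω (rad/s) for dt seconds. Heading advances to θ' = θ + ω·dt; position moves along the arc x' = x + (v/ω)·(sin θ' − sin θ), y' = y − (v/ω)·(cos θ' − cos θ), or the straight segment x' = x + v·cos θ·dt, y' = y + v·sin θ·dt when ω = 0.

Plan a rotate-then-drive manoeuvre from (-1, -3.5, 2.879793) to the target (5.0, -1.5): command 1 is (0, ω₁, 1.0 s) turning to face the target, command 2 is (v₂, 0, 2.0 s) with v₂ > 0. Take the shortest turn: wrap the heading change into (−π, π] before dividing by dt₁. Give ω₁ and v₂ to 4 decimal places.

ω₁ = -2.5580, v₂ = 3.1623

heading to target = atan2(-1.5−-3.5, 5−-1) = 0.3218
Δθ = wrap(0.3218 − 2.8798) = -2.5580; ω₁ = Δθ/dt₁ = -2.5580
distance = √((5−-1)² + (-1.5−-3.5)²) = 6.3246; v₂ = distance/dt₂ = 3.1623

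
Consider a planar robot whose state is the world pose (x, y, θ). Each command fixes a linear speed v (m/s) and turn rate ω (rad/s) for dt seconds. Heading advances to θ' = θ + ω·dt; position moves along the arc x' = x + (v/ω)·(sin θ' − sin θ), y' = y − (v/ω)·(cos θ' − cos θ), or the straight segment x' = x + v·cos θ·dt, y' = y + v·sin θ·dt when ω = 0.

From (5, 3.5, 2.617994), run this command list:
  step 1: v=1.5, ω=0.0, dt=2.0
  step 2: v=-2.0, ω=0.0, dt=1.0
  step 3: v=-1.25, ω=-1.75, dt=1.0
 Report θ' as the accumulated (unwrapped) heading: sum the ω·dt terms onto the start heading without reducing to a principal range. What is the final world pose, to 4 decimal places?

(4.3219, 2.9197, 0.8680)

step 1: θ'=2.6180 (straight) → pose (2.4019, 5.0000, 2.6180)
step 2: θ'=2.6180 (straight) → pose (4.1340, 4.0000, 2.6180)
step 3: θ'=0.8680 (R=0.7143) → pose (4.3219, 2.9197, 0.8680)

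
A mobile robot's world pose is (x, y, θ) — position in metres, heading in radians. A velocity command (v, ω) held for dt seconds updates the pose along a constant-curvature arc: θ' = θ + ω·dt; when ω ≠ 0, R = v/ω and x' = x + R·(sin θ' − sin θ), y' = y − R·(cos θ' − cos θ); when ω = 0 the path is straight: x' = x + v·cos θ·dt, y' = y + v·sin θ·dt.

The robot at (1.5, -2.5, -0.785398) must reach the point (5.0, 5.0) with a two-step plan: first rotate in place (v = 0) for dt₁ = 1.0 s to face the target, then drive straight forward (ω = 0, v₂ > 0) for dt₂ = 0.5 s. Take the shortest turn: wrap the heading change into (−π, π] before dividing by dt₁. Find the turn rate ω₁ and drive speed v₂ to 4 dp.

ω₁ = 1.9196, v₂ = 16.5529

heading to target = atan2(5−-2.5, 5−1.5) = 1.1342
Δθ = wrap(1.1342 − -0.7854) = 1.9196; ω₁ = Δθ/dt₁ = 1.9196
distance = √((5−1.5)² + (5−-2.5)²) = 8.2765; v₂ = distance/dt₂ = 16.5529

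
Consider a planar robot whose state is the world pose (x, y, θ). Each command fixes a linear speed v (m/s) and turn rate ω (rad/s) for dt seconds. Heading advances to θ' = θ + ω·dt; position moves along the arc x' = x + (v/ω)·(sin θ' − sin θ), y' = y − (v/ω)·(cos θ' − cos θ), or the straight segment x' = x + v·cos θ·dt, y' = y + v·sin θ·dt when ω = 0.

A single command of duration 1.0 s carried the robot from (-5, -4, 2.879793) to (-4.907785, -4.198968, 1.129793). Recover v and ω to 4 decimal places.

Δθ = 1.129793 − 2.879793 = -1.750000
ω = Δθ/dt = -1.750000/1.0 = -1.7500
R = −Δy/(cos θ' − cos θ) = 0.1429
v = R·ω = 0.1429·-1.7500 = -0.2500

v = -0.2500, ω = -1.7500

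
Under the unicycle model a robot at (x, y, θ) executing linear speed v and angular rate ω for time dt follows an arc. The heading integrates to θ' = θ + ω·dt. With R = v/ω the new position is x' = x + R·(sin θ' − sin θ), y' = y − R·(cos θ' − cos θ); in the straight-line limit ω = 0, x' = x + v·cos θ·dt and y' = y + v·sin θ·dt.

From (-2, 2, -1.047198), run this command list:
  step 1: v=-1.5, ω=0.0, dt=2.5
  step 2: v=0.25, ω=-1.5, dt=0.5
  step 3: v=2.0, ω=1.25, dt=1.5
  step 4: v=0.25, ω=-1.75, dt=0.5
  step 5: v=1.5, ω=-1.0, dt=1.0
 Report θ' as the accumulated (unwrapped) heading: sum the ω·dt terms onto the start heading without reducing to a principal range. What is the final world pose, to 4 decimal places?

(-1.6715, 1.7451, -1.7972)

step 1: θ'=-1.0472 (straight) → pose (-3.8750, 5.2476, -1.0472)
step 2: θ'=-1.7972 (R=-0.1667) → pose (-3.8569, 5.1269, -1.7972)
step 3: θ'=0.0778 (R=1.6000) → pose (-2.1734, 3.1725, 0.0778)
step 4: θ'=-0.7972 (R=-0.1429) → pose (-2.0601, 3.1299, -0.7972)
step 5: θ'=-1.7972 (R=-1.5000) → pose (-1.6715, 1.7451, -1.7972)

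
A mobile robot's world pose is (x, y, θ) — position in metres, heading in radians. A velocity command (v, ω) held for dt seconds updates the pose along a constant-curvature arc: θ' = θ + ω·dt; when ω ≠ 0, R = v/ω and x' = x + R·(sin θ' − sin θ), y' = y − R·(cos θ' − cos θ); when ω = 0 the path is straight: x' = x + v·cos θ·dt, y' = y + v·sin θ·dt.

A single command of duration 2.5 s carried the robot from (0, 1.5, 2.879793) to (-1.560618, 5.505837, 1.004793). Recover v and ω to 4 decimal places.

Δθ = 1.004793 − 2.879793 = -1.875000
ω = Δθ/dt = -1.875000/2.5 = -0.7500
R = −Δy/(cos θ' − cos θ) = -2.6667
v = R·ω = -2.6667·-0.7500 = 2.0000

v = 2.0000, ω = -0.7500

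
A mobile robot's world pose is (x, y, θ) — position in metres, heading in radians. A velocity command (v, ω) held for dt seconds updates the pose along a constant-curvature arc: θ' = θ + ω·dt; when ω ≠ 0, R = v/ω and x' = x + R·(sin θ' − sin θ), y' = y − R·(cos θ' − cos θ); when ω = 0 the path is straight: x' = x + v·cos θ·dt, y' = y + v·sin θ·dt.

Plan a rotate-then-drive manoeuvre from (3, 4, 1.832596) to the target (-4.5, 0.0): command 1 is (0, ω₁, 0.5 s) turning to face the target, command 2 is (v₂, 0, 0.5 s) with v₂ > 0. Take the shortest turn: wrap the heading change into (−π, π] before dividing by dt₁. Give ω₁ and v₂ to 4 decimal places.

heading to target = atan2(0−4, -4.5−3) = -2.6516
Δθ = wrap(-2.6516 − 1.8326) = 1.7990; ω₁ = Δθ/dt₁ = 3.5979
distance = √((-4.5−3)² + (0−4)²) = 8.5000; v₂ = distance/dt₂ = 17.0000

ω₁ = 3.5979, v₂ = 17.0000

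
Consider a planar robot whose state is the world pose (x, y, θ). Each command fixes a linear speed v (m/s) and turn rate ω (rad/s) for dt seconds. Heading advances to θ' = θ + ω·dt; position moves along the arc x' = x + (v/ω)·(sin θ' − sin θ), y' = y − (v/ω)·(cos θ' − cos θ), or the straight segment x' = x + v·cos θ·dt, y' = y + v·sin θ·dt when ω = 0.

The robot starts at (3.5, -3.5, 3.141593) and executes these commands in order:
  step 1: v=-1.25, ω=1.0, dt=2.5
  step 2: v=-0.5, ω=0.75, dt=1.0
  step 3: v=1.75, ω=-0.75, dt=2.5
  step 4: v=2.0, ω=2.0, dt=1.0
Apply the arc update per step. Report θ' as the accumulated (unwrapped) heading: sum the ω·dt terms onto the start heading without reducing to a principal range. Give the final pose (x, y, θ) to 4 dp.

(7.5304, -5.0609, 6.5166)

step 1: θ'=5.6416 (R=-1.2500) → pose (4.2481, -1.2486, 5.6416)
step 2: θ'=6.3916 (R=-0.6667) → pose (3.7770, -1.1199, 6.3916)
step 3: θ'=4.5166 (R=-2.3333) → pose (6.3182, -3.8935, 4.5166)
step 4: θ'=6.5166 (R=1.0000) → pose (7.5304, -5.0609, 6.5166)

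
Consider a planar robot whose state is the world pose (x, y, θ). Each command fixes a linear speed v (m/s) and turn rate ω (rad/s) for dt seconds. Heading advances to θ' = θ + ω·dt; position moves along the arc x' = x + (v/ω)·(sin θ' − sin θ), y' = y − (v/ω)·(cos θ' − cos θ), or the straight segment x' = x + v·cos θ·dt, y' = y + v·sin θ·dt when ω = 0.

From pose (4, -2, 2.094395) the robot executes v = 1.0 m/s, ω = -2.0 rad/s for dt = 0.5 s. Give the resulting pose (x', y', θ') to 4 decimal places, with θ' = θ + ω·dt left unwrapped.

θ' = 2.0944 + -2.0·0.5 = 1.0944
R = v/ω = 1.0/-2.0 = -0.5000
x' = 4 + -0.5000·(sin 1.0944 − sin 2.0944) = 3.9887
y' = -2 − -0.5000·(cos 1.0944 − cos 2.0944) = -1.5207

(3.9887, -1.5207, 1.0944)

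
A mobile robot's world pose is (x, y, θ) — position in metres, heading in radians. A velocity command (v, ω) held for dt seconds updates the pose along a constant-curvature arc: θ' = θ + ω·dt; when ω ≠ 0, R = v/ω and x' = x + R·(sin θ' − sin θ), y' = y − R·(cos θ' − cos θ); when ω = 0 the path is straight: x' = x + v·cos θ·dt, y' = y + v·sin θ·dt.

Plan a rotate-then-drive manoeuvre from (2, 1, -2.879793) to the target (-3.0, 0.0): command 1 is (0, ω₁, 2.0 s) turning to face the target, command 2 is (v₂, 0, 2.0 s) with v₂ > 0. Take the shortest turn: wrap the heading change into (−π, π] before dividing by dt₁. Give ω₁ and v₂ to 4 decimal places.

ω₁ = -0.0322, v₂ = 2.5495

heading to target = atan2(0−1, -3−2) = -2.9442
Δθ = wrap(-2.9442 − -2.8798) = -0.0644; ω₁ = Δθ/dt₁ = -0.0322
distance = √((-3−2)² + (0−1)²) = 5.0990; v₂ = distance/dt₂ = 2.5495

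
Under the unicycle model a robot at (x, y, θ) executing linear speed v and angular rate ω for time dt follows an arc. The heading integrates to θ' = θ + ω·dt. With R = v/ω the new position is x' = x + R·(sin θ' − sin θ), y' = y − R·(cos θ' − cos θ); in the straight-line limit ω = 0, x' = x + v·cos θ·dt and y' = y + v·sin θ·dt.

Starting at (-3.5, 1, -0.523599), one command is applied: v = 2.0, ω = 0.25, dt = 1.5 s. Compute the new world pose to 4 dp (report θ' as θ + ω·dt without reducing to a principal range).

θ' = -0.5236 + 0.25·1.5 = -0.1486
R = v/ω = 2.0/0.25 = 8.0000
x' = -3.5 + 8.0000·(sin -0.1486 − sin -0.5236) = -0.6844
y' = 1 − 8.0000·(cos -0.1486 − cos -0.5236) = 0.0164

(-0.6844, 0.0164, -0.1486)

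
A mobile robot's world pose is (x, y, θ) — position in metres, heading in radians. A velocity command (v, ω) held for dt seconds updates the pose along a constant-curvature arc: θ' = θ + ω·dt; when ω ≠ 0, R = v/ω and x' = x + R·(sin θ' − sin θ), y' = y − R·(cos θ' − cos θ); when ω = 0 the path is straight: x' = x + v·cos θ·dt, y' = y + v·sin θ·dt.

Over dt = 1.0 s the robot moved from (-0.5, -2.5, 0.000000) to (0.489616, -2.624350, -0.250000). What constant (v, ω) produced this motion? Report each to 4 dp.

v = 1.0000, ω = -0.2500

Δθ = -0.250000 − 0.000000 = -0.250000
ω = Δθ/dt = -0.250000/1.0 = -0.2500
R = Δx/(sin θ' − sin θ) = -4.0000
v = R·ω = -4.0000·-0.2500 = 1.0000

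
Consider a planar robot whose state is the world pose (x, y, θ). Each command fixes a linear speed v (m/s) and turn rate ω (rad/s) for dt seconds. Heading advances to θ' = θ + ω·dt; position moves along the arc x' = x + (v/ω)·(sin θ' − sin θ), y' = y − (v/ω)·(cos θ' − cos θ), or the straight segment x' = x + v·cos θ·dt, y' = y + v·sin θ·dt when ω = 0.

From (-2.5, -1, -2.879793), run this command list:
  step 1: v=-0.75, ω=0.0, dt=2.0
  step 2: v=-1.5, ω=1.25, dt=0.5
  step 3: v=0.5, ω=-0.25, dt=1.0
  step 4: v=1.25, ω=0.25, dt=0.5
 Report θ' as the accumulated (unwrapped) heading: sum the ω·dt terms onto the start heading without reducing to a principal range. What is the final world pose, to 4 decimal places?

(-1.2705, -0.9572, -2.3798)

step 1: θ'=-2.8798 (straight) → pose (-1.0511, -0.6118, -2.8798)
step 2: θ'=-2.2548 (R=-1.2000) → pose (-0.4316, -0.2109, -2.2548)
step 3: θ'=-2.5048 (R=-2.0000) → pose (-0.7925, -0.5551, -2.5048)
step 4: θ'=-2.3798 (R=5.0000) → pose (-1.2705, -0.9572, -2.3798)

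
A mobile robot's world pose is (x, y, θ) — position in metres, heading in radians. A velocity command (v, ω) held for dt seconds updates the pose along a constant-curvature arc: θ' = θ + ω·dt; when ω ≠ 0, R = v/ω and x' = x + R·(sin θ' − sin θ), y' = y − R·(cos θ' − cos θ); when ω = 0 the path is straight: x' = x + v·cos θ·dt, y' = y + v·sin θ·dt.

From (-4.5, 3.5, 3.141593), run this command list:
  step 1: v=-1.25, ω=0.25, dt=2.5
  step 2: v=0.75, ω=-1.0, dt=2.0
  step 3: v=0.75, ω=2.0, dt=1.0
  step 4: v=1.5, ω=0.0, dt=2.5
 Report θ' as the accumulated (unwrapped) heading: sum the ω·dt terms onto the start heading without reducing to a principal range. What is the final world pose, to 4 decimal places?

(-6.3774, 2.9445, 3.7666)

step 1: θ'=3.7666 (R=-5.0000) → pose (-1.5745, 4.4452, 3.7666)
step 2: θ'=1.7666 (R=-0.7500) → pose (-2.7490, 4.9075, 1.7666)
step 3: θ'=3.7666 (R=0.3750) → pose (-3.3363, 5.1387, 3.7666)
step 4: θ'=3.7666 (straight) → pose (-6.3774, 2.9445, 3.7666)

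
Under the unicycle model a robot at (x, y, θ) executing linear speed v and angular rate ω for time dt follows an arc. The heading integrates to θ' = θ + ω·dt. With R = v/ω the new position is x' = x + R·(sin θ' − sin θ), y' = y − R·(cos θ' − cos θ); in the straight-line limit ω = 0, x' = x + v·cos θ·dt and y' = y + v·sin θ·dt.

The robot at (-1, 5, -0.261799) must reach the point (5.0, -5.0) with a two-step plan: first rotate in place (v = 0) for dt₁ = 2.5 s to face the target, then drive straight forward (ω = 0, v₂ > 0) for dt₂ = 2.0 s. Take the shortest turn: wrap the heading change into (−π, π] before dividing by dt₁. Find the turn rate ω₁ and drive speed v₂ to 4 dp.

ω₁ = -0.3074, v₂ = 5.8310

heading to target = atan2(-5−5, 5−-1) = -1.0304
Δθ = wrap(-1.0304 − -0.2618) = -0.7686; ω₁ = Δθ/dt₁ = -0.3074
distance = √((5−-1)² + (-5−5)²) = 11.6619; v₂ = distance/dt₂ = 5.8310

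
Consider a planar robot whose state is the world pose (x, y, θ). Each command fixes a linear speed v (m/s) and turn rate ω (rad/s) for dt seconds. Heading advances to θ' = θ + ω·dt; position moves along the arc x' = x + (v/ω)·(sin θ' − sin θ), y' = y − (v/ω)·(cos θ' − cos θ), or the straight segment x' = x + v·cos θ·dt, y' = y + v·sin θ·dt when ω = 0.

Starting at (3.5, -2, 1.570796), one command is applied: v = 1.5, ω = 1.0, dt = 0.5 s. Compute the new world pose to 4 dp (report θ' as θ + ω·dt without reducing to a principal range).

(3.3164, -1.2809, 2.0708)

θ' = 1.5708 + 1.0·0.5 = 2.0708
R = v/ω = 1.5/1.0 = 1.5000
x' = 3.5 + 1.5000·(sin 2.0708 − sin 1.5708) = 3.3164
y' = -2 − 1.5000·(cos 2.0708 − cos 1.5708) = -1.2809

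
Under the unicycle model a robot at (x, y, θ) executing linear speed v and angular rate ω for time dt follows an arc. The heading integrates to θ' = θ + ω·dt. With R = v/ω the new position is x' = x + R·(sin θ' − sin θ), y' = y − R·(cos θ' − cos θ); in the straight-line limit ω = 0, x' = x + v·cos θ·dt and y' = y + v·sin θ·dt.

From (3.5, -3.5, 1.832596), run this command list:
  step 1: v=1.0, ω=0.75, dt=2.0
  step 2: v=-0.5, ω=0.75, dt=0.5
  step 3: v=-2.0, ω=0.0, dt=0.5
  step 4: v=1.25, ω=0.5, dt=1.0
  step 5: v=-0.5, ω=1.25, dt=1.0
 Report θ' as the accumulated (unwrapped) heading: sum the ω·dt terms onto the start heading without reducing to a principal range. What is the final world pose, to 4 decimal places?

(2.1303, -2.3443, 5.4576)

step 1: θ'=3.3326 (R=1.3333) → pose (1.9590, -2.5360, 3.3326)
step 2: θ'=3.7076 (R=-0.6667) → pose (2.1899, -2.4442, 3.7076)
step 3: θ'=3.7076 (straight) → pose (3.0340, -1.9079, 3.7076)
step 4: θ'=4.2076 (R=2.5000) → pose (2.1864, -2.8090, 4.2076)
step 5: θ'=5.4576 (R=-0.4000) → pose (2.1303, -2.3443, 5.4576)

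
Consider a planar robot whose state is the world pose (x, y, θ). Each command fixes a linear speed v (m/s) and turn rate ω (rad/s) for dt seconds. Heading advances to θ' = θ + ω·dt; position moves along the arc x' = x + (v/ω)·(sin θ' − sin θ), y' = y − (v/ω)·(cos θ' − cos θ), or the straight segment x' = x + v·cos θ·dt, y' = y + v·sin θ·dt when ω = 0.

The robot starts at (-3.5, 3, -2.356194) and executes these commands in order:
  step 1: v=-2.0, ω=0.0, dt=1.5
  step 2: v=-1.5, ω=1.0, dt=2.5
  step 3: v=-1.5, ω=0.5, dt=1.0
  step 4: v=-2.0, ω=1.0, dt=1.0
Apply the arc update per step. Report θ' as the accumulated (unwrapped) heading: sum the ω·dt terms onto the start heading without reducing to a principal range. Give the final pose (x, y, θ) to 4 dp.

(-4.8193, 5.3514, 1.6438)

step 1: θ'=-2.3562 (straight) → pose (-1.3787, 5.1213, -2.3562)
step 2: θ'=0.1438 (R=-1.5000) → pose (-2.6543, 7.6665, 0.1438)
step 3: θ'=0.6438 (R=-3.0000) → pose (-4.0251, 7.0969, 0.6438)
step 4: θ'=1.6438 (R=-2.0000) → pose (-4.8193, 5.3514, 1.6438)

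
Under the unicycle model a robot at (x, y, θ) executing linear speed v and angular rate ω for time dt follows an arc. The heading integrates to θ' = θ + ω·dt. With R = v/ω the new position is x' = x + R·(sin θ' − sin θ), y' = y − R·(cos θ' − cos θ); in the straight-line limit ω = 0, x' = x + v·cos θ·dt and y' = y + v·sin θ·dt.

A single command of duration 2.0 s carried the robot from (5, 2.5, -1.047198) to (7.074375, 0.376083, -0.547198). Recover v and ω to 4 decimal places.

Δθ = -0.547198 − -1.047198 = 0.500000
ω = Δθ/dt = 0.500000/2.0 = 0.2500
R = −Δy/(cos θ' − cos θ) = 6.0000
v = R·ω = 6.0000·0.2500 = 1.5000

v = 1.5000, ω = 0.2500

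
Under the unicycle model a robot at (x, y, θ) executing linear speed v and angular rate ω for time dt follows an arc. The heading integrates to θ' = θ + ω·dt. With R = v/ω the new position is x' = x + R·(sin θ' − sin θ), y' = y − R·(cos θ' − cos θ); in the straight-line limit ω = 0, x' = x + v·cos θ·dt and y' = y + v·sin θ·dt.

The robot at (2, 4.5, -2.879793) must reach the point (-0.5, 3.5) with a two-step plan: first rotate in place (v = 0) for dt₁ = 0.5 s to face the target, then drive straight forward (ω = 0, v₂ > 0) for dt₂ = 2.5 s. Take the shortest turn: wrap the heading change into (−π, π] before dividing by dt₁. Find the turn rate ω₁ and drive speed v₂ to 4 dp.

heading to target = atan2(3.5−4.5, -0.5−2) = -2.7611
Δθ = wrap(-2.7611 − -2.8798) = 0.1187; ω₁ = Δθ/dt₁ = 0.2374
distance = √((-0.5−2)² + (3.5−4.5)²) = 2.6926; v₂ = distance/dt₂ = 1.0770

ω₁ = 0.2374, v₂ = 1.0770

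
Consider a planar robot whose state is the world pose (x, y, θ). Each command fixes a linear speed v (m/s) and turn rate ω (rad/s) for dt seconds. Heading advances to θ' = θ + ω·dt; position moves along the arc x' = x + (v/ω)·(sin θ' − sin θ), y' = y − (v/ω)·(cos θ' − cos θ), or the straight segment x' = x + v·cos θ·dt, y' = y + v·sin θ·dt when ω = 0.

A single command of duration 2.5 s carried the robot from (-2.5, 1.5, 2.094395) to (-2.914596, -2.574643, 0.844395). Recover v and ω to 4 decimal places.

Δθ = 0.844395 − 2.094395 = -1.250000
ω = Δθ/dt = -1.250000/2.5 = -0.5000
R = −Δy/(cos θ' − cos θ) = 3.5000
v = R·ω = 3.5000·-0.5000 = -1.7500

v = -1.7500, ω = -0.5000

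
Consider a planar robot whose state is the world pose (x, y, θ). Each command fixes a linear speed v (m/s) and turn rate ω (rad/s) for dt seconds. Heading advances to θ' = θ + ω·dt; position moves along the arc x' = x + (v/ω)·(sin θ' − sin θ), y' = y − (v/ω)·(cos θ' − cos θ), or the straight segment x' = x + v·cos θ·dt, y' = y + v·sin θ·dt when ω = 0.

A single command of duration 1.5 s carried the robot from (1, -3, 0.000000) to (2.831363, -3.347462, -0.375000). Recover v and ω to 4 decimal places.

Δθ = -0.375000 − 0.000000 = -0.375000
ω = Δθ/dt = -0.375000/1.5 = -0.2500
R = Δx/(sin θ' − sin θ) = -5.0000
v = R·ω = -5.0000·-0.2500 = 1.2500

v = 1.2500, ω = -0.2500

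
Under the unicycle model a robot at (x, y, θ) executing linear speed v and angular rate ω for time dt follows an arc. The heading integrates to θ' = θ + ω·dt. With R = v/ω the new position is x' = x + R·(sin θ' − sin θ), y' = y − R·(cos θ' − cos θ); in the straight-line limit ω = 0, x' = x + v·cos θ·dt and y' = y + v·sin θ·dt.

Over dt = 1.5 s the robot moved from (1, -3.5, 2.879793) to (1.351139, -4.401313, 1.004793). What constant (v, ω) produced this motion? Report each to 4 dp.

v = -0.7500, ω = -1.2500

Δθ = 1.004793 − 2.879793 = -1.875000
ω = Δθ/dt = -1.875000/1.5 = -1.2500
R = −Δy/(cos θ' − cos θ) = 0.6000
v = R·ω = 0.6000·-1.2500 = -0.7500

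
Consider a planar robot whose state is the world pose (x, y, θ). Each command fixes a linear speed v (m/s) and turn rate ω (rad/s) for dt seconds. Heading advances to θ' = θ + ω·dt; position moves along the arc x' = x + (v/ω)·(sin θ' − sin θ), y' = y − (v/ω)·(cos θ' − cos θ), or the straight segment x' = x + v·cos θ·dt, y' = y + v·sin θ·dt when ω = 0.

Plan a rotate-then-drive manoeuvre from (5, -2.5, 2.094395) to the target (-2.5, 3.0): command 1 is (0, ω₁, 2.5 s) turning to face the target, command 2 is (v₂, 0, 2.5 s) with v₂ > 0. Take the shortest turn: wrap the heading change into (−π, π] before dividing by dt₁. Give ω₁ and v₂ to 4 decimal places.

heading to target = atan2(3−-2.5, -2.5−5) = 2.5088
Δθ = wrap(2.5088 − 2.0944) = 0.4144; ω₁ = Δθ/dt₁ = 0.1658
distance = √((-2.5−5)² + (3−-2.5)²) = 9.3005; v₂ = distance/dt₂ = 3.7202

ω₁ = 0.1658, v₂ = 3.7202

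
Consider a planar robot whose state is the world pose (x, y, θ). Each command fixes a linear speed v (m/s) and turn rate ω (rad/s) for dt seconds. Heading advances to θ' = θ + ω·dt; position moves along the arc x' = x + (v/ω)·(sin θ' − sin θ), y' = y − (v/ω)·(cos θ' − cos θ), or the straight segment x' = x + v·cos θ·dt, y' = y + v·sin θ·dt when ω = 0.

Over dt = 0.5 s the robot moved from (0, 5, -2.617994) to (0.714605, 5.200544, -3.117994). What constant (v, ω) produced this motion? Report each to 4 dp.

Δθ = -3.117994 − -2.617994 = -0.500000
ω = Δθ/dt = -0.500000/0.5 = -1.0000
R = Δx/(sin θ' − sin θ) = 1.5000
v = R·ω = 1.5000·-1.0000 = -1.5000

v = -1.5000, ω = -1.0000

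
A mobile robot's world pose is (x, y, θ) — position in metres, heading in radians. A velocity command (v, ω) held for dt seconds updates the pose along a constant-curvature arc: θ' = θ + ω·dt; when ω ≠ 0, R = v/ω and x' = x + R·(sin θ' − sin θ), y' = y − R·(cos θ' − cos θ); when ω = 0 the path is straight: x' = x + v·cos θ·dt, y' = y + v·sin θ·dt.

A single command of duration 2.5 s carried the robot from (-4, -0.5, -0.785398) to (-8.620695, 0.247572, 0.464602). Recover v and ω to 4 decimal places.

v = -2.0000, ω = 0.5000

Δθ = 0.464602 − -0.785398 = 1.250000
ω = Δθ/dt = 1.250000/2.5 = 0.5000
R = Δx/(sin θ' − sin θ) = -4.0000
v = R·ω = -4.0000·0.5000 = -2.0000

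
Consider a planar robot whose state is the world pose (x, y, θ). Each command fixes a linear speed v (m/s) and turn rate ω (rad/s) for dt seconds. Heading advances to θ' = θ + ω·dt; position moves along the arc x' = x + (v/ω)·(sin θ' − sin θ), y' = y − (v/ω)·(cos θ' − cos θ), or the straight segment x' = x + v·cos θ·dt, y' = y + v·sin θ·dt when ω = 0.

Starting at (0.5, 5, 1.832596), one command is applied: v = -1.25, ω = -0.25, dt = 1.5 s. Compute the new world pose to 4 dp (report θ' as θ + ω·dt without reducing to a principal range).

(0.6384, 3.1411, 1.4576)

θ' = 1.8326 + -0.25·1.5 = 1.4576
R = v/ω = -1.25/-0.25 = 5.0000
x' = 0.5 + 5.0000·(sin 1.4576 − sin 1.8326) = 0.6384
y' = 5 − 5.0000·(cos 1.4576 − cos 1.8326) = 3.1411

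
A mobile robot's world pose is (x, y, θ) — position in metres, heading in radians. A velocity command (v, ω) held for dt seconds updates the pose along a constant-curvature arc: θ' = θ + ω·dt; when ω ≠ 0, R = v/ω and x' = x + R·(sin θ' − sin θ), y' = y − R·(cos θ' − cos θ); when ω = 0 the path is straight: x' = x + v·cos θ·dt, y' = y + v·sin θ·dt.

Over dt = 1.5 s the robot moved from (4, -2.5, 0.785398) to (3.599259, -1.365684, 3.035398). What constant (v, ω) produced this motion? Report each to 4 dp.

Δθ = 3.035398 − 0.785398 = 2.250000
ω = Δθ/dt = 2.250000/1.5 = 1.5000
R = −Δy/(cos θ' − cos θ) = 0.6667
v = R·ω = 0.6667·1.5000 = 1.0000

v = 1.0000, ω = 1.5000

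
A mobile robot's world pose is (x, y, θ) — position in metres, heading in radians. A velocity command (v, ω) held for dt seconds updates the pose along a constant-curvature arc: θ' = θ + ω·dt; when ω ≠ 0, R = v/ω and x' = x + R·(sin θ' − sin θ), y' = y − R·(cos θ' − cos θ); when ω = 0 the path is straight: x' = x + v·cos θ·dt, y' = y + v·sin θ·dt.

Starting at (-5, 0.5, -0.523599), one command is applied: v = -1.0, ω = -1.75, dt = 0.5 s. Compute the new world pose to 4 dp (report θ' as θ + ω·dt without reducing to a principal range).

(-5.2773, 0.8970, -1.3986)

θ' = -0.5236 + -1.75·0.5 = -1.3986
R = v/ω = -1.0/-1.75 = 0.5714
x' = -5 + 0.5714·(sin -1.3986 − sin -0.5236) = -5.2773
y' = 0.5 − 0.5714·(cos -1.3986 − cos -0.5236) = 0.8970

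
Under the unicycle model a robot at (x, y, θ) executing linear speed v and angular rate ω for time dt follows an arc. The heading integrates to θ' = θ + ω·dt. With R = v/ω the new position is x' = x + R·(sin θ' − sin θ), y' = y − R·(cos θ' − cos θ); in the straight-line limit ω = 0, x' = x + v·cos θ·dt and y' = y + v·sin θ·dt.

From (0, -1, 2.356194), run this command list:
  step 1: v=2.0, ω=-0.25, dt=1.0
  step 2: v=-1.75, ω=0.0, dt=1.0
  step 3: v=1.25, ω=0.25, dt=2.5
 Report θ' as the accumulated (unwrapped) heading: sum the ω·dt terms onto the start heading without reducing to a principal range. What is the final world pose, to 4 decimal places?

step 1: θ'=2.1062 (R=-8.0000) → pose (-1.2237, 0.5754, 2.1062)
step 2: θ'=2.1062 (straight) → pose (-0.3308, -0.9297, 2.1062)
step 3: θ'=2.7312 (R=5.0000) → pose (-2.6363, 1.1042, 2.7312)

(-2.6363, 1.1042, 2.7312)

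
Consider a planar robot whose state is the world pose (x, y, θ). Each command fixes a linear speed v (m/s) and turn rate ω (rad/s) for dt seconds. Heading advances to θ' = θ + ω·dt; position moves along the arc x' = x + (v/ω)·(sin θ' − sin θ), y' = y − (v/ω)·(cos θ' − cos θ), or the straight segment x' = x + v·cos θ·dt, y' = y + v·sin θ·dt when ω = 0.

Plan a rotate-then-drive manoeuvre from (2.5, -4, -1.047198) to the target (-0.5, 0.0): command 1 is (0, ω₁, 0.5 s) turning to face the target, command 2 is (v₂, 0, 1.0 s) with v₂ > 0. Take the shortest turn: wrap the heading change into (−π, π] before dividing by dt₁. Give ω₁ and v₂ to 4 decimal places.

ω₁ = -6.0434, v₂ = 5.0000

heading to target = atan2(0−-4, -0.5−2.5) = 2.2143
Δθ = wrap(2.2143 − -1.0472) = -3.0217; ω₁ = Δθ/dt₁ = -6.0434
distance = √((-0.5−2.5)² + (0−-4)²) = 5.0000; v₂ = distance/dt₂ = 5.0000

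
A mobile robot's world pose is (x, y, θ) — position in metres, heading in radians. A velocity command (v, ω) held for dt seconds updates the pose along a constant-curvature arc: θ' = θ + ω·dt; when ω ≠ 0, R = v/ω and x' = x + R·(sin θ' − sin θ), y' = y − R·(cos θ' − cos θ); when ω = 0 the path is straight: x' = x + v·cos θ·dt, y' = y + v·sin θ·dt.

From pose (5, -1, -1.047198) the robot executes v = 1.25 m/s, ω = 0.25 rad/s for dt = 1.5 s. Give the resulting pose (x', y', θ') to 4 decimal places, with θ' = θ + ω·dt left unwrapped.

θ' = -1.0472 + 0.25·1.5 = -0.6722
R = v/ω = 1.25/0.25 = 5.0000
x' = 5 + 5.0000·(sin -0.6722 − sin -1.0472) = 6.2166
y' = -1 − 5.0000·(cos -0.6722 − cos -1.0472) = -2.4123

(6.2166, -2.4123, -0.6722)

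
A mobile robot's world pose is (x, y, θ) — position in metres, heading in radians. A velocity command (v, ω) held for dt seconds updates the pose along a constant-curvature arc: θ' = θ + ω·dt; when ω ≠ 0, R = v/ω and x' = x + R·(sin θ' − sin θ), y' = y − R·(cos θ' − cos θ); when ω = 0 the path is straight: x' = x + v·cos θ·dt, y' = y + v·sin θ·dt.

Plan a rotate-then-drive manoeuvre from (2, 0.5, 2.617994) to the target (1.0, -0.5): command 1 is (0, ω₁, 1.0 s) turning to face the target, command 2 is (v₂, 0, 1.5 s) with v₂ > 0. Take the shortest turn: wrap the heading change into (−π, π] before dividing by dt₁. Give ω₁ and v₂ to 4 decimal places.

ω₁ = 1.3090, v₂ = 0.9428

heading to target = atan2(-0.5−0.5, 1−2) = -2.3562
Δθ = wrap(-2.3562 − 2.6180) = 1.3090; ω₁ = Δθ/dt₁ = 1.3090
distance = √((1−2)² + (-0.5−0.5)²) = 1.4142; v₂ = distance/dt₂ = 0.9428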